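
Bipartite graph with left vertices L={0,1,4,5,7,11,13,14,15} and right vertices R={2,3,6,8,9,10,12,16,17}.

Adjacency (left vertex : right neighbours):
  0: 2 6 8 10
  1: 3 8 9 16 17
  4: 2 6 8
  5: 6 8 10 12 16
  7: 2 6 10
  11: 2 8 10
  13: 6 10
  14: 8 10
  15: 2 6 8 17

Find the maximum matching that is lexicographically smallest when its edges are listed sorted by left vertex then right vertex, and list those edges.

Lex-smallest maximum matching: {(0,2), (1,3), (4,6), (5,12), (7,10), (11,8), (15,17)}

|M| = 7 (so the lex-smallest maximum matching has 7 edges)
process left vertices in ascending order; for each, take the smallest-labelled available neighbour that still permits 7 edges overall, or leave it unmatched if none does
lex-smallest matching: {0-2, 1-3, 4-6, 5-12, 7-10, 11-8, 15-17}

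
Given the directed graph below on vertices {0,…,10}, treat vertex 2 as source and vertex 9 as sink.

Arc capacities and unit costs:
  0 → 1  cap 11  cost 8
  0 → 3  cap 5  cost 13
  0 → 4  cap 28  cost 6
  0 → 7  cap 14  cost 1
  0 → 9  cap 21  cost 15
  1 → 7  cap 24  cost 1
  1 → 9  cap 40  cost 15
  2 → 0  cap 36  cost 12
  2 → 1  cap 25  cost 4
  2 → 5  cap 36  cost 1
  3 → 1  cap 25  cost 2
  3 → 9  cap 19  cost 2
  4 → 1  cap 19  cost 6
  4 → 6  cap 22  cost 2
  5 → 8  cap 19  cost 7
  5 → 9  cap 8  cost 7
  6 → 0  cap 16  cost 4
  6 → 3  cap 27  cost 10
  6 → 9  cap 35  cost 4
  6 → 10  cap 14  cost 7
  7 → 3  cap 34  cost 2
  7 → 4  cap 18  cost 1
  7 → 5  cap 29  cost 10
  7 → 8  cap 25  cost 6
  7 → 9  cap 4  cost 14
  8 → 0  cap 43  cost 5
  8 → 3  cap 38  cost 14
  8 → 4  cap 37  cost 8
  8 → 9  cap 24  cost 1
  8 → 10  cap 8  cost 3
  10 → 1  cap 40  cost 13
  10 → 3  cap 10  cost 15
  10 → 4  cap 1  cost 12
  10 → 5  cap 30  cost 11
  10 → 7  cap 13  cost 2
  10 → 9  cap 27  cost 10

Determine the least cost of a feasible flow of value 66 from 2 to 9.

shortest-cost path #1: 2→5→9 push 8 @ unit cost 8 (adds 64)
shortest-cost path #2: 2→5→8→9 push 19 @ unit cost 9 (adds 171)
shortest-cost path #3: 2→1→7→3→9 push 19 @ unit cost 9 (adds 171)
shortest-cost path #4: 2→1→7→8→9 push 5 @ unit cost 12 (adds 60)
shortest-cost path #5: 2→1→9 push 1 @ unit cost 19 (adds 19)
shortest-cost path #6: 2→0→7→4→6→9 push 14 @ unit cost 20 (adds 280)
total cost = 765

Minimum cost for 66 units: 765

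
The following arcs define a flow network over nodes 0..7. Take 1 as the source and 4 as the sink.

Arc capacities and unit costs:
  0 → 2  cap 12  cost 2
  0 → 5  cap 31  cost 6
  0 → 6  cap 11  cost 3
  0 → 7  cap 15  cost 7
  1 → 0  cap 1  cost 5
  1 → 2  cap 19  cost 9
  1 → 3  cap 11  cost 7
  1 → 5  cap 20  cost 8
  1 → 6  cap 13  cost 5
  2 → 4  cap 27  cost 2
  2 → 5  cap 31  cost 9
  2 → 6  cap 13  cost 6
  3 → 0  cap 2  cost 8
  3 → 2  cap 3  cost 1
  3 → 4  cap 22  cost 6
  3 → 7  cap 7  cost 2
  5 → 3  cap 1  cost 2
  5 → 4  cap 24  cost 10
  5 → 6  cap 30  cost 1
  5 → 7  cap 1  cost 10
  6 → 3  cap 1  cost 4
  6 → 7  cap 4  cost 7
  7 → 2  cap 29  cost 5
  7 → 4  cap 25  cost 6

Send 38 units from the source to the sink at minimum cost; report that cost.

shortest-cost path #1: 1→0→2→4 push 1 @ unit cost 9 (adds 9)
shortest-cost path #2: 1→3→2→4 push 3 @ unit cost 10 (adds 30)
shortest-cost path #3: 1→2→4 push 19 @ unit cost 11 (adds 209)
shortest-cost path #4: 1→3→4 push 8 @ unit cost 13 (adds 104)
shortest-cost path #5: 1→6→3→4 push 1 @ unit cost 15 (adds 15)
shortest-cost path #6: 1→5→3→4 push 1 @ unit cost 16 (adds 16)
shortest-cost path #7: 1→5→4 push 5 @ unit cost 18 (adds 90)
total cost = 473

Minimum cost for 38 units: 473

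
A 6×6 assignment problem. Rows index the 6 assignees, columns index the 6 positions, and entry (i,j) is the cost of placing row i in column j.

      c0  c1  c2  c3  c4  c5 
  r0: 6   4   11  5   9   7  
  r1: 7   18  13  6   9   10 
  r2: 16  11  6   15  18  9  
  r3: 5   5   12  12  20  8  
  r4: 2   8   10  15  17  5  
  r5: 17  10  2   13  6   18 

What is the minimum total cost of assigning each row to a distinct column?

one of 4 optimal assignments: row0→col1 (cost 4), row1→col3 (cost 6), row2→col2 (cost 6), row3→col0 (cost 5), row4→col5 (cost 5), row5→col4 (cost 6)
total = 4 + 6 + 6 + 5 + 5 + 6 = 32

Minimum assignment cost: 32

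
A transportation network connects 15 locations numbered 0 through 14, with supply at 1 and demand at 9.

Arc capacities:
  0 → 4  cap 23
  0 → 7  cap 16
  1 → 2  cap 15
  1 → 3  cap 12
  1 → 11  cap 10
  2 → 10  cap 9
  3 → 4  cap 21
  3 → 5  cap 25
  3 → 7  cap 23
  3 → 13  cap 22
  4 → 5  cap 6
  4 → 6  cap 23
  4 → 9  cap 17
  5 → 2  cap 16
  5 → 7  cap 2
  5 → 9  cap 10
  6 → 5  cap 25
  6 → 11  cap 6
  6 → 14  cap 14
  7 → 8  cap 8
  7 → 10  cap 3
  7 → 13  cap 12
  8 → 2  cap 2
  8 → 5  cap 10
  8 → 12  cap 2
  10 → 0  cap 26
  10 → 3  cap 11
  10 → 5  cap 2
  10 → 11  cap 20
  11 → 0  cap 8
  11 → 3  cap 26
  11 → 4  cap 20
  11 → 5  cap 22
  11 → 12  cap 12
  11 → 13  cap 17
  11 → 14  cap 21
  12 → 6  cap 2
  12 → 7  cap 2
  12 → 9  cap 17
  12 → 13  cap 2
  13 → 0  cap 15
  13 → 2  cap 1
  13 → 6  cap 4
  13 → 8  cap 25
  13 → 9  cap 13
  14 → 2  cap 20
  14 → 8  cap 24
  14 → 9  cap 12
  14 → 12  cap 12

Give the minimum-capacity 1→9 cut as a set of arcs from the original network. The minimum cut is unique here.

Min-cut arcs: {(1,3), (1,11), (2,10)} (total capacity 31)

augment #1: 1→3→4→9 push 12
augment #2: 1→11→4→9 push 5
augment #3: 1→11→5→9 push 5
augment #4: 1→2→10→5→9 push 2
augment #5: 1→2→10→3→5→9 push 3
augment #6: 1→2→10→3→13→9 push 4
max flow = 31; residual-reachable set from 1 gives S-side
cut edges (S→T): {(1,3), (1,11), (2,10)} total cap 31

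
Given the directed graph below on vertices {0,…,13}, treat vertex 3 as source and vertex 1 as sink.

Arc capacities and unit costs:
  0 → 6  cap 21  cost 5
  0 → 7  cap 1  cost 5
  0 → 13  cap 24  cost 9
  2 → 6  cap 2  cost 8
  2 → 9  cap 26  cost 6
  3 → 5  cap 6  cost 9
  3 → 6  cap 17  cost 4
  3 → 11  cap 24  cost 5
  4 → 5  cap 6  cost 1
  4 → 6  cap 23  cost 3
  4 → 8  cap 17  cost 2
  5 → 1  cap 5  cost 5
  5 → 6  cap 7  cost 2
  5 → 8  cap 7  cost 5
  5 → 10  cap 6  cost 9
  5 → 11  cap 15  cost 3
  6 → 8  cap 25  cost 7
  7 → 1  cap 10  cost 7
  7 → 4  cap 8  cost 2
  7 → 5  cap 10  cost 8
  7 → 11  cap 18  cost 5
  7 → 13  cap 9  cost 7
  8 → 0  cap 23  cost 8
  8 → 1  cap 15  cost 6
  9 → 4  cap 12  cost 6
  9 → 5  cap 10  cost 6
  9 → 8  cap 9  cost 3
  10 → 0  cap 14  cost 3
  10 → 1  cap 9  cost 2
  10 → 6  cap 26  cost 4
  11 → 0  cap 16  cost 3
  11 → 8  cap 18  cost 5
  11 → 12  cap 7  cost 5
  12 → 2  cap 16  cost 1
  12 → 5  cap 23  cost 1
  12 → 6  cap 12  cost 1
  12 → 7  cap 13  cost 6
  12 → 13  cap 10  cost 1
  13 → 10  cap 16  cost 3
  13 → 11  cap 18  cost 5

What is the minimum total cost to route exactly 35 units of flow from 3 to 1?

shortest-cost path #1: 3→5→1 push 5 @ unit cost 14 (adds 70)
shortest-cost path #2: 3→11→8→1 push 15 @ unit cost 16 (adds 240)
shortest-cost path #3: 3→11→12→13→10→1 push 7 @ unit cost 16 (adds 112)
shortest-cost path #4: 3→5→10→1 push 1 @ unit cost 20 (adds 20)
shortest-cost path #5: 3→11→0→7→1 push 1 @ unit cost 20 (adds 20)
shortest-cost path #6: 3→11→0→13→10→1 push 1 @ unit cost 22 (adds 22)
shortest-cost path #7: 3→6→8→11→0→13→12→7→1 push 5 @ unit cost 30 (adds 150)
total cost = 634

Minimum cost for 35 units: 634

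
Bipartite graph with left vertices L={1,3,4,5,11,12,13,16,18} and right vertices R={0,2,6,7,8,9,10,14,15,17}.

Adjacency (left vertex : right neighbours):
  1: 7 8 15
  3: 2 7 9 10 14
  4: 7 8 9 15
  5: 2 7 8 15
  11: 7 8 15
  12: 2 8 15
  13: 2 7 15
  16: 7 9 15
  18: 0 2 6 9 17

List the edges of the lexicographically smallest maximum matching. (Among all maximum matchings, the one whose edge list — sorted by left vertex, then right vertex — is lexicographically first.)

Lex-smallest maximum matching: {(1,7), (3,10), (4,8), (5,2), (11,15), (16,9), (18,0)}

|M| = 7 (so the lex-smallest maximum matching has 7 edges)
process left vertices in ascending order; for each, take the smallest-labelled available neighbour that still permits 7 edges overall, or leave it unmatched if none does
lex-smallest matching: {1-7, 3-10, 4-8, 5-2, 11-15, 16-9, 18-0}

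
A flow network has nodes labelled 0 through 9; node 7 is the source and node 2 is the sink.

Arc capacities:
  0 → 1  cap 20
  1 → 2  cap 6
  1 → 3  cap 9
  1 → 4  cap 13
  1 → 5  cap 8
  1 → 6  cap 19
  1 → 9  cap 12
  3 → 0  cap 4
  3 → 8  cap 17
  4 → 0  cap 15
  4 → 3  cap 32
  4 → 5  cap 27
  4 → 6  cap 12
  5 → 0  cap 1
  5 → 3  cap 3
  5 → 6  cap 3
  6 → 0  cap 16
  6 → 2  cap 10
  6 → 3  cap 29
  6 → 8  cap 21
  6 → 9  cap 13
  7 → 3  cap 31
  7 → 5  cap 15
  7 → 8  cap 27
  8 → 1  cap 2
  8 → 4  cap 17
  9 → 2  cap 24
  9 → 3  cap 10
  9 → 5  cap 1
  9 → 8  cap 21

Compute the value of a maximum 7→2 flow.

augment #1: 7→5→6→2 bottleneck 3, total now 3
augment #2: 7→8→1→2 bottleneck 2, total now 5
augment #3: 7→3→0→1→2 bottleneck 4, total now 9
augment #4: 7→8→4→6→2 bottleneck 7, total now 16
augment #5: 7→5→0→1→9→2 bottleneck 1, total now 17
augment #6: 7→8→4→6→9→2 bottleneck 5, total now 22
augment #7: 7→8→4→0→1→9→2 bottleneck 5, total now 27

Maximum flow value: 27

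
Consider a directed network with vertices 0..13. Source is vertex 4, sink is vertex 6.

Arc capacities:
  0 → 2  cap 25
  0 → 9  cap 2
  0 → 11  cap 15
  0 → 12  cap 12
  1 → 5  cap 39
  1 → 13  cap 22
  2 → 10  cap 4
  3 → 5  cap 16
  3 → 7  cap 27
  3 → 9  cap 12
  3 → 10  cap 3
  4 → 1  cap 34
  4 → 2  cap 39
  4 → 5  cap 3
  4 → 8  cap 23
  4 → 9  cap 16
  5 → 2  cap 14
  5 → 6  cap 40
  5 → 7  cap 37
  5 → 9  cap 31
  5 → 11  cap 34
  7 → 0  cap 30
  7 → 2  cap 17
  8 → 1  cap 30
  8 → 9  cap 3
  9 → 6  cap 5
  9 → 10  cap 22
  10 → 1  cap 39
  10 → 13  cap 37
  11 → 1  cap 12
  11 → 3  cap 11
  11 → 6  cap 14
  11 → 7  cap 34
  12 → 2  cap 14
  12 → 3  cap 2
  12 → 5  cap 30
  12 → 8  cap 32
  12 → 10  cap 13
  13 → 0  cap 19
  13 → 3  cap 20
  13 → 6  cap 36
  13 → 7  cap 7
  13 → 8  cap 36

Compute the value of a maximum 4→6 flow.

Maximum flow value: 80

augment #1: 4→5→6 bottleneck 3, total now 3
augment #2: 4→9→6 bottleneck 5, total now 8
augment #3: 4→1→5→6 bottleneck 34, total now 42
augment #4: 4→2→10→13→6 bottleneck 4, total now 46
augment #5: 4→8→1→5→6 bottleneck 3, total now 49
augment #6: 4→8→1→13→6 bottleneck 20, total now 69
augment #7: 4→9→10→13→6 bottleneck 11, total now 80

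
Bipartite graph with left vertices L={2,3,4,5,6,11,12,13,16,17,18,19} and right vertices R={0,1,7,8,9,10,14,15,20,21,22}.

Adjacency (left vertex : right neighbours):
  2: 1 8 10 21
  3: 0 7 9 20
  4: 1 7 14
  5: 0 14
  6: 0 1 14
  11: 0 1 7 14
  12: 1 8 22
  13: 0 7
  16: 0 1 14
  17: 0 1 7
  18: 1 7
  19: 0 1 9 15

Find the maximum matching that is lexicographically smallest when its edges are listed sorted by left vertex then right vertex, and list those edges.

|M| = 8 (so the lex-smallest maximum matching has 8 edges)
process left vertices in ascending order; for each, take the smallest-labelled available neighbour that still permits 8 edges overall, or leave it unmatched if none does
lex-smallest matching: {2-8, 3-9, 4-1, 5-0, 6-14, 11-7, 12-22, 19-15}

Lex-smallest maximum matching: {(2,8), (3,9), (4,1), (5,0), (6,14), (11,7), (12,22), (19,15)}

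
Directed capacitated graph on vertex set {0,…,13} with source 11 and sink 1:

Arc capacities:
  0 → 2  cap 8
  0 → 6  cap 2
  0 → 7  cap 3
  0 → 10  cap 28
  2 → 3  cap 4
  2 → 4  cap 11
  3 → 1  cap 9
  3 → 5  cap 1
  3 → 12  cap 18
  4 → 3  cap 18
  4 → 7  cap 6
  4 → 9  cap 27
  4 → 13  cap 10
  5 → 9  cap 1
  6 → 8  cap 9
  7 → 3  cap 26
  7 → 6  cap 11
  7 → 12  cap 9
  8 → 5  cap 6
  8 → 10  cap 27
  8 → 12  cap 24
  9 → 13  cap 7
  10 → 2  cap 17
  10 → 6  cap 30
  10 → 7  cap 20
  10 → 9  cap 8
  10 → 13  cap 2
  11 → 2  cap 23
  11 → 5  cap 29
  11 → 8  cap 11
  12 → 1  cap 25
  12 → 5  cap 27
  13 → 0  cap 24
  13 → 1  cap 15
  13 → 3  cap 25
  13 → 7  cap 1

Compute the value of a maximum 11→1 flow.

augment #1: 11→2→3→1 bottleneck 4, total now 4
augment #2: 11→8→12→1 bottleneck 11, total now 15
augment #3: 11→2→4→3→1 bottleneck 5, total now 20
augment #4: 11→2→4→13→1 bottleneck 6, total now 26
augment #5: 11→5→9→13→1 bottleneck 1, total now 27

Maximum flow value: 27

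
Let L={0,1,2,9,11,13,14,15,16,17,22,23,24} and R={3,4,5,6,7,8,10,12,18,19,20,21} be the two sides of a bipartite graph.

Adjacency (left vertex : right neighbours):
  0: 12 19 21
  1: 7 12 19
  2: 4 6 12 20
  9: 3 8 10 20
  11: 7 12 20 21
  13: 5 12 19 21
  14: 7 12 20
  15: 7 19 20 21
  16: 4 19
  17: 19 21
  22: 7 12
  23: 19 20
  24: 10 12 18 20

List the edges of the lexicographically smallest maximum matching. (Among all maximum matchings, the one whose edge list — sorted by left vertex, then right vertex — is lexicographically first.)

Lex-smallest maximum matching: {(0,12), (1,7), (2,6), (9,3), (11,20), (13,5), (15,19), (16,4), (17,21), (24,10)}

|M| = 10 (so the lex-smallest maximum matching has 10 edges)
process left vertices in ascending order; for each, take the smallest-labelled available neighbour that still permits 10 edges overall, or leave it unmatched if none does
lex-smallest matching: {0-12, 1-7, 2-6, 9-3, 11-20, 13-5, 15-19, 16-4, 17-21, 24-10}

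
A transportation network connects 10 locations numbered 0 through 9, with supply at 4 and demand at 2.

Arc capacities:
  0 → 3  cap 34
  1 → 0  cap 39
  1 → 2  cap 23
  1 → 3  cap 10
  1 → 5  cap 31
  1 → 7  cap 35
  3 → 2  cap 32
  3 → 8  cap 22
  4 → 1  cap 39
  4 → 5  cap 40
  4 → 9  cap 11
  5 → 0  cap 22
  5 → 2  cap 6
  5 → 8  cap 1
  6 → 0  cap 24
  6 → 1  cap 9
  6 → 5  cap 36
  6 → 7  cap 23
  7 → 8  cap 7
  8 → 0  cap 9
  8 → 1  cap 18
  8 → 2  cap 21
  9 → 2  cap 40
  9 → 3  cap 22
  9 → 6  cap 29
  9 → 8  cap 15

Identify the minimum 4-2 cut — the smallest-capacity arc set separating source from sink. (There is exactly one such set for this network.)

Min-cut arcs: {(4,1), (4,9), (5,0), (5,2), (5,8)} (total capacity 79)

augment #1: 4→1→2 push 23
augment #2: 4→5→2 push 6
augment #3: 4→9→2 push 11
augment #4: 4→1→3→2 push 10
augment #5: 4→5→8→2 push 1
augment #6: 4→1→0→3→2 push 6
augment #7: 4→5→0→3→2 push 16
augment #8: 4→5→0→3→8→2 push 6
max flow = 79; residual-reachable set from 4 gives S-side
cut edges (S→T): {(4,1), (4,9), (5,0), (5,2), (5,8)} total cap 79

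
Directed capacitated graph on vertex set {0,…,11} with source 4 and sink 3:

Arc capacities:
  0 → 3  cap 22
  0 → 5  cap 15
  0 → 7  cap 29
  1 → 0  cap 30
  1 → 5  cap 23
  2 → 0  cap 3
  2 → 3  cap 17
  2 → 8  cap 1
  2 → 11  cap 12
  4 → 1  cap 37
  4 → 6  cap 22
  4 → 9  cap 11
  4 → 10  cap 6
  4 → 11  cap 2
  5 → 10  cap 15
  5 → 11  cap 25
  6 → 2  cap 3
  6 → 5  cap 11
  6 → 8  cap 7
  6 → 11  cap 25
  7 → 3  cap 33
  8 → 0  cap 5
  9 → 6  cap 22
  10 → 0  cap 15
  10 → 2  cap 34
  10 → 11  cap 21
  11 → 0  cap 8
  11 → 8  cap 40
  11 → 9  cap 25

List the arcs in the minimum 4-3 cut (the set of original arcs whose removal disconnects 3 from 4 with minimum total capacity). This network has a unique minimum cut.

Min-cut arcs: {(1,0), (4,10), (5,10), (6,2), (8,0), (11,0)} (total capacity 67)

augment #1: 4→1→0→3 push 22
augment #2: 4→6→2→3 push 3
augment #3: 4→10→2→3 push 6
augment #4: 4→1→0→7→3 push 8
augment #5: 4→11→0→7→3 push 2
augment #6: 4→1→5→10→2→3 push 7
augment #7: 4→6→5→10→2→3 push 1
augment #8: 4→6→8→0→7→3 push 5
augment #9: 4→6→11→0→7→3 push 6
augment #10: 4→6→5→10→0→7→3 push 7
max flow = 67; residual-reachable set from 4 gives S-side
cut edges (S→T): {(1,0), (4,10), (5,10), (6,2), (8,0), (11,0)} total cap 67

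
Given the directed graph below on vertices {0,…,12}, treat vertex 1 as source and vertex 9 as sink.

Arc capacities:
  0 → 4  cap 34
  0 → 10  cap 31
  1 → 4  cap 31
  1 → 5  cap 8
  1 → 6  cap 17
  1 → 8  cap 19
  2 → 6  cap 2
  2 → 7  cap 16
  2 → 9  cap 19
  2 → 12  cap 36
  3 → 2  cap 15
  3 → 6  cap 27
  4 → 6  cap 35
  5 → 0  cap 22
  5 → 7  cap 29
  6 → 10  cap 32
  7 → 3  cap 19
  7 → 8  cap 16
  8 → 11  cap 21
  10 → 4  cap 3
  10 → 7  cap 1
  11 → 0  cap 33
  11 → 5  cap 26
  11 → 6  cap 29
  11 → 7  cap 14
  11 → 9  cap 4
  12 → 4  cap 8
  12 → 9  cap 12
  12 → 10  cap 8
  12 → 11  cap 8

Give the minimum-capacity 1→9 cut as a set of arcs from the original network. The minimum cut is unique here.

augment #1: 1→8→11→9 push 4
augment #2: 1→5→7→3→2→9 push 8
augment #3: 1→6→10→7→3→2→9 push 1
augment #4: 1→8→11→7→3→2→9 push 6
max flow = 19; residual-reachable set from 1 gives S-side
cut edges (S→T): {(3,2), (11,9)} total cap 19

Min-cut arcs: {(3,2), (11,9)} (total capacity 19)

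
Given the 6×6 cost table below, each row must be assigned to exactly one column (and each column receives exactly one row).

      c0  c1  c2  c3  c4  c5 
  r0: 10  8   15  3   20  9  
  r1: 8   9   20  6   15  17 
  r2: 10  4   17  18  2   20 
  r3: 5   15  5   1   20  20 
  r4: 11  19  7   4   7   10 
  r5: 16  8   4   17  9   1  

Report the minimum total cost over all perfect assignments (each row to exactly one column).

Minimum assignment cost: 27

one of 2 optimal assignments: row0→col1 (cost 8), row1→col0 (cost 8), row2→col4 (cost 2), row3→col3 (cost 1), row4→col2 (cost 7), row5→col5 (cost 1)
total = 8 + 8 + 2 + 1 + 7 + 1 = 27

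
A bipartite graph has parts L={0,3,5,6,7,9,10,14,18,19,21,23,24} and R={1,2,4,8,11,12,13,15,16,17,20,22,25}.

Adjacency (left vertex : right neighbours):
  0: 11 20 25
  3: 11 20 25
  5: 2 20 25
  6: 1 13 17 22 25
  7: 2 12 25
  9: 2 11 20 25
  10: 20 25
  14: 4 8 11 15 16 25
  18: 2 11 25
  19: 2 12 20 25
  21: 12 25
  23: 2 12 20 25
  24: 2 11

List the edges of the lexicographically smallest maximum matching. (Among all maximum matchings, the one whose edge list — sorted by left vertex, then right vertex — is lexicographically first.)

|M| = 7 (so the lex-smallest maximum matching has 7 edges)
process left vertices in ascending order; for each, take the smallest-labelled available neighbour that still permits 7 edges overall, or leave it unmatched if none does
lex-smallest matching: {0-11, 3-20, 5-2, 6-1, 7-12, 9-25, 14-4}

Lex-smallest maximum matching: {(0,11), (3,20), (5,2), (6,1), (7,12), (9,25), (14,4)}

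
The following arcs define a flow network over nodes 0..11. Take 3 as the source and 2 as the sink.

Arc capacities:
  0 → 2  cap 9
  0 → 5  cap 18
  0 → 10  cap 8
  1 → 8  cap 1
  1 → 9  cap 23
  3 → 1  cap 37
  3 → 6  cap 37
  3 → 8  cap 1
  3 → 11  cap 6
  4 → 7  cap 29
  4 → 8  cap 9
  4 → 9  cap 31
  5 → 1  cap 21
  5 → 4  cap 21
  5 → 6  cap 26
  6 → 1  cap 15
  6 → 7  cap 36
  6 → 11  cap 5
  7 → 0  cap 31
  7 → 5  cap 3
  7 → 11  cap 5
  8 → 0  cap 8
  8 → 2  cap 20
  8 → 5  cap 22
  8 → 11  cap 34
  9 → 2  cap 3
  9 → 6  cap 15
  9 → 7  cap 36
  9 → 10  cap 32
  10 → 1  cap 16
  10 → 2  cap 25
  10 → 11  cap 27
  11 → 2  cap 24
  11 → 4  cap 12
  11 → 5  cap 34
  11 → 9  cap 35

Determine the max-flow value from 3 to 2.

augment #1: 3→8→2 bottleneck 1, total now 1
augment #2: 3→11→2 bottleneck 6, total now 7
augment #3: 3→1→8→2 bottleneck 1, total now 8
augment #4: 3→1→9→2 bottleneck 3, total now 11
augment #5: 3→6→11→2 bottleneck 5, total now 16
augment #6: 3→1→9→10→2 bottleneck 20, total now 36
augment #7: 3→6→7→0→2 bottleneck 9, total now 45
augment #8: 3→6→7→11→2 bottleneck 5, total now 50
augment #9: 3→6→7→0→10→2 bottleneck 5, total now 55
augment #10: 3→6→7→0→10→11→2 bottleneck 3, total now 58
augment #11: 3→6→7→5→4→8→2 bottleneck 3, total now 61
augment #12: 3→6→7→0→5→4→8→2 bottleneck 6, total now 67
augment #13: 3→6→7→0→5→4→9→10→11→2 bottleneck 1, total now 68

Maximum flow value: 68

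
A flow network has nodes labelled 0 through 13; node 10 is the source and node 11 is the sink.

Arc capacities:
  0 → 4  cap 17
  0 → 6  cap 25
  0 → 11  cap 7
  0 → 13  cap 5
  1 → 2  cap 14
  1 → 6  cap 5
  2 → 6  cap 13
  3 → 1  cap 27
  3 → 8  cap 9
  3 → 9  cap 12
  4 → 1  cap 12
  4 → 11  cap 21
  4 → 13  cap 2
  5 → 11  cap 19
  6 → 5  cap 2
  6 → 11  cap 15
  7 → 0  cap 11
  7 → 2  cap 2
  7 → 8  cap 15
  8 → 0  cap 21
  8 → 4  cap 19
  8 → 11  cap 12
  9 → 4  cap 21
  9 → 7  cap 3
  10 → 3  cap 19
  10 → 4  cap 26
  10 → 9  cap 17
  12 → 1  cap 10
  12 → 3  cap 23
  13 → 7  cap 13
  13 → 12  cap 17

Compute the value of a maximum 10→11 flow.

Maximum flow value: 52

augment #1: 10→4→11 bottleneck 21, total now 21
augment #2: 10→3→8→11 bottleneck 9, total now 30
augment #3: 10→3→1→6→11 bottleneck 5, total now 35
augment #4: 10→9→7→0→11 bottleneck 3, total now 38
augment #5: 10→3→1→2→6→11 bottleneck 5, total now 43
augment #6: 10→4→1→2→6→11 bottleneck 5, total now 48
augment #7: 10→9→4→13→7→0→11 bottleneck 2, total now 50
augment #8: 10→9→4→1→2→6→5→11 bottleneck 2, total now 52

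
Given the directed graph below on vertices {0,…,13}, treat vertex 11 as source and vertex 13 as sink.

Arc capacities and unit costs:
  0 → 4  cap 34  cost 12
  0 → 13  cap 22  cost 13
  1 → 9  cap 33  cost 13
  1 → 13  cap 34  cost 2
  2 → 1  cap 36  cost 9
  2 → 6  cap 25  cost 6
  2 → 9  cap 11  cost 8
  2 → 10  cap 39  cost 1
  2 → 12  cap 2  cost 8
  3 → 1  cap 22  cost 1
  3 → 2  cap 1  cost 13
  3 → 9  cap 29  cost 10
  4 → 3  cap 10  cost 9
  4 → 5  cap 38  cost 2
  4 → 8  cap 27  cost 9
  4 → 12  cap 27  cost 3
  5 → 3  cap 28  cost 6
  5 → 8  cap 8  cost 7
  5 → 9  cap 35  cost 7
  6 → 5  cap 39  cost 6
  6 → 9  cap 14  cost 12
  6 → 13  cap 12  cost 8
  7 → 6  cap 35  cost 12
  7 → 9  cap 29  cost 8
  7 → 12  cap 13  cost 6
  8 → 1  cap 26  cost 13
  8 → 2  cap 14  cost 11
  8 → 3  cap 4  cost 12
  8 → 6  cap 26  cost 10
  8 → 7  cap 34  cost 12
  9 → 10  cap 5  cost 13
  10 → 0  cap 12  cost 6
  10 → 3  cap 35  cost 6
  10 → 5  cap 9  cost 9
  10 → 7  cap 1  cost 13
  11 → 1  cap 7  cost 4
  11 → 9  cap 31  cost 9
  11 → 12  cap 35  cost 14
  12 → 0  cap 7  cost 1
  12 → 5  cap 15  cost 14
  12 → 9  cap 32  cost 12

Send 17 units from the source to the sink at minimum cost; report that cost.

Minimum cost for 17 units: 331

shortest-cost path #1: 11→1→13 push 7 @ unit cost 6 (adds 42)
shortest-cost path #2: 11→12→0→13 push 7 @ unit cost 28 (adds 196)
shortest-cost path #3: 11→9→10→3→1→13 push 3 @ unit cost 31 (adds 93)
total cost = 331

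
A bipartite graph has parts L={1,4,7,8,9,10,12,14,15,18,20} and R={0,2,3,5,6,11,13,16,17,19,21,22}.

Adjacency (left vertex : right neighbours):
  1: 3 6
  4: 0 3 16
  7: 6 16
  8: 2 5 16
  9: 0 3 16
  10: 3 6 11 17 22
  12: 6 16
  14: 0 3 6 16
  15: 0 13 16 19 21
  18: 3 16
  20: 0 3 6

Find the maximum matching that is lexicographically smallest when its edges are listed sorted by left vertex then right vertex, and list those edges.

|M| = 7 (so the lex-smallest maximum matching has 7 edges)
process left vertices in ascending order; for each, take the smallest-labelled available neighbour that still permits 7 edges overall, or leave it unmatched if none does
lex-smallest matching: {1-3, 4-0, 7-6, 8-2, 9-16, 10-11, 15-13}

Lex-smallest maximum matching: {(1,3), (4,0), (7,6), (8,2), (9,16), (10,11), (15,13)}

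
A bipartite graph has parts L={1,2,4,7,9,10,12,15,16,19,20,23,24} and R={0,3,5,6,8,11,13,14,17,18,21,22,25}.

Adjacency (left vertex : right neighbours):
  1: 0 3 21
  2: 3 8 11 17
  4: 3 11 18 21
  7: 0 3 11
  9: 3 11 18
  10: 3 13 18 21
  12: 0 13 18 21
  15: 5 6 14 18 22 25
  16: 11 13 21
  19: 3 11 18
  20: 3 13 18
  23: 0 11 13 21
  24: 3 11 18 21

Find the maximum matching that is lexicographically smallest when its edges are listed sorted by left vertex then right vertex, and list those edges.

|M| = 8 (so the lex-smallest maximum matching has 8 edges)
process left vertices in ascending order; for each, take the smallest-labelled available neighbour that still permits 8 edges overall, or leave it unmatched if none does
lex-smallest matching: {1-0, 2-8, 4-3, 7-11, 9-18, 10-13, 12-21, 15-5}

Lex-smallest maximum matching: {(1,0), (2,8), (4,3), (7,11), (9,18), (10,13), (12,21), (15,5)}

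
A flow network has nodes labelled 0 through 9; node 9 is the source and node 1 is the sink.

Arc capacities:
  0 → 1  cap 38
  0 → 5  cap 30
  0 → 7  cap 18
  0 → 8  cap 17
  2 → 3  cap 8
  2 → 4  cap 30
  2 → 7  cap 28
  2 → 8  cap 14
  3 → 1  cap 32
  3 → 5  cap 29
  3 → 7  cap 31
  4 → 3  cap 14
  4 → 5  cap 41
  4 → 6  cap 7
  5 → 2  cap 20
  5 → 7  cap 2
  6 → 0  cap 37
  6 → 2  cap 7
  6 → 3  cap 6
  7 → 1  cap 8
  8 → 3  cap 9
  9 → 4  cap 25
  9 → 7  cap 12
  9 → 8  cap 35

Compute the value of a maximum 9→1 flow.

augment #1: 9→7→1 bottleneck 8, total now 8
augment #2: 9→4→3→1 bottleneck 14, total now 22
augment #3: 9→8→3→1 bottleneck 9, total now 31
augment #4: 9→4→6→0→1 bottleneck 7, total now 38
augment #5: 9→4→5→2→3→1 bottleneck 4, total now 42

Maximum flow value: 42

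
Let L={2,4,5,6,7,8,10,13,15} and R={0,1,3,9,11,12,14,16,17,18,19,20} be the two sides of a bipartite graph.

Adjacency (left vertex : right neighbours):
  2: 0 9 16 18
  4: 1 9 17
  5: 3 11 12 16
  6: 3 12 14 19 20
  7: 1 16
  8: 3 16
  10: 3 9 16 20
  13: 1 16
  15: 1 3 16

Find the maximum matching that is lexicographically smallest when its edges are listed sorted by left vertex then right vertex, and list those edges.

|M| = 8 (so the lex-smallest maximum matching has 8 edges)
process left vertices in ascending order; for each, take the smallest-labelled available neighbour that still permits 8 edges overall, or leave it unmatched if none does
lex-smallest matching: {2-0, 4-9, 5-11, 6-12, 7-1, 8-3, 10-20, 13-16}

Lex-smallest maximum matching: {(2,0), (4,9), (5,11), (6,12), (7,1), (8,3), (10,20), (13,16)}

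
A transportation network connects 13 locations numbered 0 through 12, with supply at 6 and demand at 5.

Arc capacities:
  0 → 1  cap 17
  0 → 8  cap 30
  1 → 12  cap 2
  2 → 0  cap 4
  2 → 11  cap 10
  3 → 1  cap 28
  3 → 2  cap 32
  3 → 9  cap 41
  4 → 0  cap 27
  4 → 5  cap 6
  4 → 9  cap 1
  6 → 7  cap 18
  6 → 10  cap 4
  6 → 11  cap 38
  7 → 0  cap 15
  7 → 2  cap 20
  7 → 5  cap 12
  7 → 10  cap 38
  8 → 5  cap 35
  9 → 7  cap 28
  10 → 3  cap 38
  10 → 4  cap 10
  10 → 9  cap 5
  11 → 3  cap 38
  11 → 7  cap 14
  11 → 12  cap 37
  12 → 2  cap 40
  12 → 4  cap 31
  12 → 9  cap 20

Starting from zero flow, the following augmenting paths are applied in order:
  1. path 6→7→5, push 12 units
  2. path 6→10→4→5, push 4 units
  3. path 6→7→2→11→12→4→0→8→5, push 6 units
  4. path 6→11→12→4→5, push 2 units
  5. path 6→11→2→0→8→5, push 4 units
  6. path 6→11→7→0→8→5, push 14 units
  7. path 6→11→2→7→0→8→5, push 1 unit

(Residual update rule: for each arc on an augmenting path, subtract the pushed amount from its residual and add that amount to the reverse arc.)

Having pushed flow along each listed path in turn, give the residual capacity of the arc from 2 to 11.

after path 1 (6→7→5, push 12): res(2,11)=10
after path 2 (6→10→4→5, push 4): res(2,11)=10
after path 3 (6→7→2→11→12→4→0→8→5, push 6): res(2,11)=4
after path 4 (6→11→12→4→5, push 2): res(2,11)=4
after path 5 (6→11→2→0→8→5, push 4): res(2,11)=8
after path 6 (6→11→7→0→8→5, push 14): res(2,11)=8
after path 7 (6→11→2→7→0→8→5, push 1): res(2,11)=9

Residual capacity of (2,11): 9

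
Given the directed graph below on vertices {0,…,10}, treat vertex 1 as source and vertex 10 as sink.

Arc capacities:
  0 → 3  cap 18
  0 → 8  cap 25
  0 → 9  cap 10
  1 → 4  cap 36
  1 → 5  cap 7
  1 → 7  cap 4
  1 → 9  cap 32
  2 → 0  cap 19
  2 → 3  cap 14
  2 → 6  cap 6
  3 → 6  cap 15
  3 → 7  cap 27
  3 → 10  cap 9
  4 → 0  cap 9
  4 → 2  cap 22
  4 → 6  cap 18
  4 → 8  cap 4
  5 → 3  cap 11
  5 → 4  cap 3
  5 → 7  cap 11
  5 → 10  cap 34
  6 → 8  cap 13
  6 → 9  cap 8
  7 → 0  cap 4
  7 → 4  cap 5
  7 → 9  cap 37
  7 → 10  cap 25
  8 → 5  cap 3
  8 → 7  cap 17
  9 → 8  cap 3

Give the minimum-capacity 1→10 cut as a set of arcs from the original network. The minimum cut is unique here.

augment #1: 1→5→10 push 7
augment #2: 1→7→10 push 4
augment #3: 1→4→0→3→10 push 9
augment #4: 1→4→8→5→10 push 3
augment #5: 1→4→8→7→10 push 1
augment #6: 1→9→8→7→10 push 3
augment #7: 1→4→2→3→7→10 push 14
augment #8: 1→4→6→8→7→10 push 3
max flow = 44; residual-reachable set from 1 gives S-side
cut edges (S→T): {(1,5), (3,10), (7,10), (8,5)} total cap 44

Min-cut arcs: {(1,5), (3,10), (7,10), (8,5)} (total capacity 44)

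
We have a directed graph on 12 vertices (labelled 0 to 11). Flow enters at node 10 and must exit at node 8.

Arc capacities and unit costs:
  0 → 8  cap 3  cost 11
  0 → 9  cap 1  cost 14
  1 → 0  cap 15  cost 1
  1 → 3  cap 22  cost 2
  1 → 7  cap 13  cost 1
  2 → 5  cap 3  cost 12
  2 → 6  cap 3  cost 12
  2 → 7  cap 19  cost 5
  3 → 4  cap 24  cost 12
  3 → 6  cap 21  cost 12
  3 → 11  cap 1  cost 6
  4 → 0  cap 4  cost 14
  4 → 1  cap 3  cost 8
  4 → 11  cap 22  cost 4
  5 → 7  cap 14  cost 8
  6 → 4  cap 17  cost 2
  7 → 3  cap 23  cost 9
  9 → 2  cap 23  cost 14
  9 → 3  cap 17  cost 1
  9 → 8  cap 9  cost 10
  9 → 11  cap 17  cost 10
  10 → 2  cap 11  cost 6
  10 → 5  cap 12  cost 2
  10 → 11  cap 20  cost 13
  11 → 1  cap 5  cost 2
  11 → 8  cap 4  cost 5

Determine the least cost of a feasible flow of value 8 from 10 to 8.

Minimum cost for 8 units: 193

shortest-cost path #1: 10→11→8 push 4 @ unit cost 18 (adds 72)
shortest-cost path #2: 10→11→1→0→8 push 3 @ unit cost 27 (adds 81)
shortest-cost path #3: 10→11→1→0→9→8 push 1 @ unit cost 40 (adds 40)
total cost = 193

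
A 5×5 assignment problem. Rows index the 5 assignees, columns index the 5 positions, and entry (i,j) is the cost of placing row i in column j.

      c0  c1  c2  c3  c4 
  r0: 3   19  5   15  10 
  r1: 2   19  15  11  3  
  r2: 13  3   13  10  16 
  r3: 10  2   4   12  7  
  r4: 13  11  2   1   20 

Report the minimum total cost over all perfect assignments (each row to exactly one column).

Minimum assignment cost: 14

optimal assignment: row0→col0 (cost 3), row1→col4 (cost 3), row2→col1 (cost 3), row3→col2 (cost 4), row4→col3 (cost 1)
total = 3 + 3 + 3 + 4 + 1 = 14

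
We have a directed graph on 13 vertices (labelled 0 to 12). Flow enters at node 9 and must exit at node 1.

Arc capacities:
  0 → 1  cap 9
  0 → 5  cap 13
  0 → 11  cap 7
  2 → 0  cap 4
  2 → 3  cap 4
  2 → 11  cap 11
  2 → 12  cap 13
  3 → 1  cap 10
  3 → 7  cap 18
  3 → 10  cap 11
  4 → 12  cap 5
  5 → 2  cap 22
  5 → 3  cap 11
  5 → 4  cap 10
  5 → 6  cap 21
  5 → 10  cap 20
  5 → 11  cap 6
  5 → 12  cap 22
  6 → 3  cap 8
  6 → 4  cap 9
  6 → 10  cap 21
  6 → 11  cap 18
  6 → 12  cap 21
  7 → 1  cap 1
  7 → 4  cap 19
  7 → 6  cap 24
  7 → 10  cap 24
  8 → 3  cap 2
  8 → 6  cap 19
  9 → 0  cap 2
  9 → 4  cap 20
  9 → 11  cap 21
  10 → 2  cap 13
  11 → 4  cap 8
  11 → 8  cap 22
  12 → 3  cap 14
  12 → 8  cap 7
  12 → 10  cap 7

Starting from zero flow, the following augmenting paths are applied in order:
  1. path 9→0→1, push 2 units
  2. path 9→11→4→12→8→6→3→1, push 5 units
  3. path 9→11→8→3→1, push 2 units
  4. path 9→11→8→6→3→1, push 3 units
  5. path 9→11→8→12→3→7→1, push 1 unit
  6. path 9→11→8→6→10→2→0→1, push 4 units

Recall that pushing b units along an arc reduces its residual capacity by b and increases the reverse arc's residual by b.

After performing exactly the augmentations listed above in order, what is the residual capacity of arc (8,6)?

Residual capacity of (8,6): 7

after path 1 (9→0→1, push 2): res(8,6)=19
after path 2 (9→11→4→12→8→6→3→1, push 5): res(8,6)=14
after path 3 (9→11→8→3→1, push 2): res(8,6)=14
after path 4 (9→11→8→6→3→1, push 3): res(8,6)=11
after path 5 (9→11→8→12→3→7→1, push 1): res(8,6)=11
after path 6 (9→11→8→6→10→2→0→1, push 4): res(8,6)=7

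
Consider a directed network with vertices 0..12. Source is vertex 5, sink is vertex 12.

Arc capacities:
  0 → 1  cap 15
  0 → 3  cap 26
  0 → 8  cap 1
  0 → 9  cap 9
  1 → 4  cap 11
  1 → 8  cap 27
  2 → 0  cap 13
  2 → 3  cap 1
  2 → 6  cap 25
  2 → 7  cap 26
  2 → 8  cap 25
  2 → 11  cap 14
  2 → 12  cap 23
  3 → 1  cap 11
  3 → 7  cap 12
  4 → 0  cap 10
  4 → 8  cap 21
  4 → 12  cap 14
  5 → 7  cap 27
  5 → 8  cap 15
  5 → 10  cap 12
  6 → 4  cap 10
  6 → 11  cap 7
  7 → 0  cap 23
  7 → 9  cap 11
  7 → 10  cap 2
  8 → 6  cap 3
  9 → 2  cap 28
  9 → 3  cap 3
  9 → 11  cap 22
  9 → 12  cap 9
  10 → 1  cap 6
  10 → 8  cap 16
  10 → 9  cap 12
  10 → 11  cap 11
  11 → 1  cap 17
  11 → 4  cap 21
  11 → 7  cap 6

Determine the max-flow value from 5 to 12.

Maximum flow value: 42

augment #1: 5→7→9→12 bottleneck 9, total now 9
augment #2: 5→7→9→2→12 bottleneck 2, total now 11
augment #3: 5→8→6→4→12 bottleneck 3, total now 14
augment #4: 5→10→1→4→12 bottleneck 6, total now 20
augment #5: 5→10→9→2→12 bottleneck 6, total now 26
augment #6: 5→7→0→1→4→12 bottleneck 5, total now 31
augment #7: 5→7→0→9→2→12 bottleneck 9, total now 40
augment #8: 5→7→10→9→2→12 bottleneck 2, total now 42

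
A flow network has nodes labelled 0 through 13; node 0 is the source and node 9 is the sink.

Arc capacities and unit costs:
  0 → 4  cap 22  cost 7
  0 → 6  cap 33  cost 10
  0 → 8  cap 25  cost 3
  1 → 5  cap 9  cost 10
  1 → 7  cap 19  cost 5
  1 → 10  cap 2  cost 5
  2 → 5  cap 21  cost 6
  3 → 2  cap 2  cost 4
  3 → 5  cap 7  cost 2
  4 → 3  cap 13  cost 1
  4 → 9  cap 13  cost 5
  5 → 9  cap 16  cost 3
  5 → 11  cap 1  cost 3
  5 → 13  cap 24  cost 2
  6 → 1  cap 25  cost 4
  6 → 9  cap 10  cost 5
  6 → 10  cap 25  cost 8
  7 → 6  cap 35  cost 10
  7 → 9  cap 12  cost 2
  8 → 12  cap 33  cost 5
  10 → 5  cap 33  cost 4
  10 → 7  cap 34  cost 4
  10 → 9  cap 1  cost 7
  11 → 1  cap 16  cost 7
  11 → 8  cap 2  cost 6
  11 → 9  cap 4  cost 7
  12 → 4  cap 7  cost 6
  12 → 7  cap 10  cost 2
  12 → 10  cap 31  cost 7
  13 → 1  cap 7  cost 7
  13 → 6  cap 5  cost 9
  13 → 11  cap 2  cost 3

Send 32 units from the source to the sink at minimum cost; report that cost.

shortest-cost path #1: 0→4→9 push 13 @ unit cost 12 (adds 156)
shortest-cost path #2: 0→8→12→7→9 push 10 @ unit cost 12 (adds 120)
shortest-cost path #3: 0→4→3→5→9 push 7 @ unit cost 13 (adds 91)
shortest-cost path #4: 0→6→9 push 2 @ unit cost 15 (adds 30)
total cost = 397

Minimum cost for 32 units: 397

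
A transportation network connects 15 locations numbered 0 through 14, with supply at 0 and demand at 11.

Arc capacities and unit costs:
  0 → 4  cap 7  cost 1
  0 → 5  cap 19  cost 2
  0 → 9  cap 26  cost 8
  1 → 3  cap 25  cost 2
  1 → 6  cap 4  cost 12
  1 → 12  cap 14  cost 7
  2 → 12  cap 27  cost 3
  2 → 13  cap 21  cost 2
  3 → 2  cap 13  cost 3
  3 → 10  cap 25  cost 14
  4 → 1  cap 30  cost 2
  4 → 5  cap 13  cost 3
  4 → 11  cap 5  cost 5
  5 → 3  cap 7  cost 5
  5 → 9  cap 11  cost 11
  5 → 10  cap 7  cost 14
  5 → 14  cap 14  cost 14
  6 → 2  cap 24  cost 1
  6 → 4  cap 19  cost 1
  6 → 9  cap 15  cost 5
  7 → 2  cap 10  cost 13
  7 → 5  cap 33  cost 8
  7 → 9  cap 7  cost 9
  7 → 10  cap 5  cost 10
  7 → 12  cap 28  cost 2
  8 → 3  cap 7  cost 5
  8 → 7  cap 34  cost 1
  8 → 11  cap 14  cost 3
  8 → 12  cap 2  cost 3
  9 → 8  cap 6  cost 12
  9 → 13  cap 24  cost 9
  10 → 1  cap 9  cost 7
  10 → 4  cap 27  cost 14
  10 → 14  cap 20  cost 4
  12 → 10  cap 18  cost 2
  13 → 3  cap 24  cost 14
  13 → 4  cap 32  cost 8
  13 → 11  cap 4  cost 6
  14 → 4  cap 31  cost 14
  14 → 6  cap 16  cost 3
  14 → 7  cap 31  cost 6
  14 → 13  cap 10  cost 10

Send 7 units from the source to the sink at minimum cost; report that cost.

Minimum cost for 7 units: 62

shortest-cost path #1: 0→4→11 push 5 @ unit cost 6 (adds 30)
shortest-cost path #2: 0→4→1→3→2→13→11 push 2 @ unit cost 16 (adds 32)
total cost = 62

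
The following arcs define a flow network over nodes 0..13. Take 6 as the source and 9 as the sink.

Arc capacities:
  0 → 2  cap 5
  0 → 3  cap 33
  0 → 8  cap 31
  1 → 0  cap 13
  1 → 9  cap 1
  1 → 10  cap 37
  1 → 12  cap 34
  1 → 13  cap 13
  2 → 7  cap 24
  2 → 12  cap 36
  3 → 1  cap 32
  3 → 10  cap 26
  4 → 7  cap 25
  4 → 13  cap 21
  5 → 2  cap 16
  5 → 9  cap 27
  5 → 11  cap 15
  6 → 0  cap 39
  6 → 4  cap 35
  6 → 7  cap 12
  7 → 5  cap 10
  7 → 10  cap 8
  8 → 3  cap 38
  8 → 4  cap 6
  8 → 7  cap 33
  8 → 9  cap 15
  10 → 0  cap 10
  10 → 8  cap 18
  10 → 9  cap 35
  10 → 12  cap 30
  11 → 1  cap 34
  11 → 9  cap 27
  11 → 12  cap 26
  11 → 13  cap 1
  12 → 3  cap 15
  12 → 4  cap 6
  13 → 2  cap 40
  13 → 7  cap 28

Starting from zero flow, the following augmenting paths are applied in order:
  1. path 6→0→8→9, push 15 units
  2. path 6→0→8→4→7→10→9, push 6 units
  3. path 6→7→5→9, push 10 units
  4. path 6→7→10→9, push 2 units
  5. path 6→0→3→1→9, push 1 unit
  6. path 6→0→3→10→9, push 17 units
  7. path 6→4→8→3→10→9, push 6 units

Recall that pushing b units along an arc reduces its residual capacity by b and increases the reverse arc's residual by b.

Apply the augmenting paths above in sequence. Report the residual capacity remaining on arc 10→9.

Residual capacity of (10,9): 4

after path 1 (6→0→8→9, push 15): res(10,9)=35
after path 2 (6→0→8→4→7→10→9, push 6): res(10,9)=29
after path 3 (6→7→5→9, push 10): res(10,9)=29
after path 4 (6→7→10→9, push 2): res(10,9)=27
after path 5 (6→0→3→1→9, push 1): res(10,9)=27
after path 6 (6→0→3→10→9, push 17): res(10,9)=10
after path 7 (6→4→8→3→10→9, push 6): res(10,9)=4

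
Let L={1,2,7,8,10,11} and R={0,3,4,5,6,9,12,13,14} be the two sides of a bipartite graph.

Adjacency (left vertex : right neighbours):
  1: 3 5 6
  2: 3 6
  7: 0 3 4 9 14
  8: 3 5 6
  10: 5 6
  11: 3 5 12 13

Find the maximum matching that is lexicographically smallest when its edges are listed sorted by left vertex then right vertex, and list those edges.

Lex-smallest maximum matching: {(1,3), (2,6), (7,0), (8,5), (11,12)}

|M| = 5 (so the lex-smallest maximum matching has 5 edges)
process left vertices in ascending order; for each, take the smallest-labelled available neighbour that still permits 5 edges overall, or leave it unmatched if none does
lex-smallest matching: {1-3, 2-6, 7-0, 8-5, 11-12}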